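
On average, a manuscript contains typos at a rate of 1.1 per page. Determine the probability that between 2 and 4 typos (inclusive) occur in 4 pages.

0.4849

Over the interval, μ = 1.1 × 4 = 4.4 (4 pages).
P(2 ≤ N ≤ 4) = Σ_{j=2}^{4} e^(−4.4) · 4.4^j/j! ≈ 0.4849.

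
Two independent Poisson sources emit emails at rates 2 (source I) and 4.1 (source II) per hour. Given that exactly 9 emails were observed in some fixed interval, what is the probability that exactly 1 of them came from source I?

0.1229

Given the total, each event is independently from source I with probability p = λ_I/(λ_I+λ_II) = 2/6.1 ≈ 0.3279.
So K ~ Binomial(9, 2/6.1): P(K = 1) = C(9,1) · (2/6.1)^1 · (4.1/6.1)^8 ≈ 0.1229.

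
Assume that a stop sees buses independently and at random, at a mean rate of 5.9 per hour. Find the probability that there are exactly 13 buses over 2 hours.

Over the interval, μ = 5.9 × 2 = 11.8 (2 hours).
P(N = 13) = e^(−μ) μ^13/13! = e^(−11.8) · 11.8^13/6227020800 ≈ 0.1036.

0.1036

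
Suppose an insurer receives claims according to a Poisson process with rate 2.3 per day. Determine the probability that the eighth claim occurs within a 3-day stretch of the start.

Over the interval, μ = 2.3 × 3 = 6.9 (a 3-day stretch = 3 days).
The eighth arrival falls in the interval iff at least 8 events occur there: P(S_8 ≤ t) = P(N ≥ 8) = 1 − P(N ≤ 7) ≈ 0.3864.

0.3864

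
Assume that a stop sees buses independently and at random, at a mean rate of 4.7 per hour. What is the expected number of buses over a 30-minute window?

E[N] = λt = 4.7 × 0.5 = 2.35 (a 30-minute window = 0.5 hours).

2.35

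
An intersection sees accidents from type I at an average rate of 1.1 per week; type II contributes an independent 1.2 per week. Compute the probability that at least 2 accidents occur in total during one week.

0.6691

Independent Poisson processes superpose: combined rate λ = 1.1 + 1.2 = 2.3 per week.
So μ = 2.3.
P(N ≥ 2) = 1 − P(N ≤ 1) ≈ 0.6691.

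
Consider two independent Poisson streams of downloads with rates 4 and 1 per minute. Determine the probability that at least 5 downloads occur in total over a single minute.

Independent Poisson processes superpose: combined rate λ = 4 + 1 = 5 per minute.
So μ = 5.
P(N ≥ 5) = 1 − P(N ≤ 4) ≈ 0.5595.

0.5595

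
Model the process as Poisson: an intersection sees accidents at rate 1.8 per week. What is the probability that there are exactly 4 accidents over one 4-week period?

0.0836

Over the interval, μ = 1.8 × 4 = 7.2 (a 4-week period = 4 weeks).
P(N = 4) = e^(−μ) μ^4/4! = e^(−7.2) · 7.2^4/24 ≈ 0.0836.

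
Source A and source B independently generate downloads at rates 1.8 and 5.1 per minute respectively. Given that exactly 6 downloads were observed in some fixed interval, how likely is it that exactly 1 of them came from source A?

0.3453

Given the total, each event is independently from source A with probability p = λ_A/(λ_A+λ_B) = 1.8/6.9 ≈ 0.2609.
So K ~ Binomial(6, 1.8/6.9): P(K = 1) = C(6,1) · (1.8/6.9)^1 · (5.1/6.9)^5 ≈ 0.3453.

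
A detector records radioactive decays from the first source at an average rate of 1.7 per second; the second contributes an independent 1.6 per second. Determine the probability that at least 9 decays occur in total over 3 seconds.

0.6558

Independent Poisson processes superpose: combined rate λ = 1.7 + 1.6 = 3.3 per second.
Over the interval, μ = 3.3 × 3 = 9.9 (3 seconds).
P(N ≥ 9) = 1 − P(N ≤ 8) ≈ 0.6558.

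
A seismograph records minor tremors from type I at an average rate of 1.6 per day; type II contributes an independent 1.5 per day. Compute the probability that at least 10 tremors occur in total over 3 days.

0.4521

Independent Poisson processes superpose: combined rate λ = 1.6 + 1.5 = 3.1 per day.
Over the interval, μ = 3.1 × 3 = 9.3 (3 days).
P(N ≥ 10) = 1 − P(N ≤ 9) ≈ 0.4521.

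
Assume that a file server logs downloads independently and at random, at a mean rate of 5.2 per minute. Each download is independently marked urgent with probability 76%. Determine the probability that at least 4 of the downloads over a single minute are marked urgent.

Thinning: the downloads that are marked urgent themselves form a Poisson process with rate 0.76 × 5.2 = 3.952 per minute.
So μ = 3.952.
P(N ≥ 4) = 1 − P(N ≤ 3) ≈ 0.5571.

0.5571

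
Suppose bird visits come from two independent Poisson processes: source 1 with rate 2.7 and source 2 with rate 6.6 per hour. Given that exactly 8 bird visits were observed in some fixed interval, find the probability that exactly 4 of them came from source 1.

Given the total, each event is independently from source 1 with probability p = λ_1/(λ_1+λ_2) = 2.7/9.3 ≈ 0.2903.
So K ~ Binomial(8, 2.7/9.3): P(K = 4) = C(8,4) · (2.7/9.3)^4 · (6.6/9.3)^4 ≈ 0.1261.

0.1261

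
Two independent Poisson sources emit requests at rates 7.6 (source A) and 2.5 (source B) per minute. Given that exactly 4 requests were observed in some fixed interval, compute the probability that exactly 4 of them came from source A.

Given the total, each event is independently from source A with probability p = λ_A/(λ_A+λ_B) = 7.6/10.1 ≈ 0.7525.
So K ~ Binomial(4, 7.6/10.1): P(K = 4) = C(4,4) · (7.6/10.1)^4 · (2.5/10.1)^0 ≈ 0.3206.

0.3206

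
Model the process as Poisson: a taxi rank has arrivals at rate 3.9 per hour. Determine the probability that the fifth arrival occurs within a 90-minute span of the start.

Over the interval, μ = 3.9 × 1.5 = 5.85 (a 90-minute span = 1.5 hours).
The fifth arrival falls in the interval iff at least 5 events occur there: P(S_5 ≤ t) = P(N ≥ 5) = 1 − P(N ≤ 4) ≈ 0.6944.

0.6944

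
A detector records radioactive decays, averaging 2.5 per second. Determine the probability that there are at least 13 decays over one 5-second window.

Over the interval, μ = 2.5 × 5 = 12.5 (a 5-second window = 5 seconds).
P(N ≥ 13) = 1 − P(N ≤ 12) = 1 − Σ_{j=0}^{12} e^(−μ) μ^j/j! ≈ 0.4810.

0.4810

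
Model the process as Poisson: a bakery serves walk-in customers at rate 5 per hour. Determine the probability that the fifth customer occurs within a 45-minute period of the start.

0.3225

Over the interval, μ = 5 × 0.75 = 3.75 (a 45-minute period = 0.75 hours).
The fifth arrival falls in the interval iff at least 5 events occur there: P(S_5 ≤ t) = P(N ≥ 5) = 1 − P(N ≤ 4) ≈ 0.3225.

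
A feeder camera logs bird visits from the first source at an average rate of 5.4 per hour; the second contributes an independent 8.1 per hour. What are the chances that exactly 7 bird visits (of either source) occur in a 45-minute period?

0.0867

Independent Poisson processes superpose: combined rate λ = 5.4 + 8.1 = 13.5 per hour.
Over the interval, μ = 13.5 × 0.75 = 10.125 (a 45-minute period = 0.75 hours).
P(N = 7) = e^(−10.125) · 10.125^7/7! ≈ 0.0867.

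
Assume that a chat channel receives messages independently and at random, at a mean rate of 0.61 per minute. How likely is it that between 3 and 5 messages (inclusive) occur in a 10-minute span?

0.3721

Over the interval, μ = 0.61 × 10 = 6.1 (a 10-minute span = 10 minutes).
P(3 ≤ N ≤ 5) = Σ_{j=3}^{5} e^(−6.1) · 6.1^j/j! ≈ 0.3721.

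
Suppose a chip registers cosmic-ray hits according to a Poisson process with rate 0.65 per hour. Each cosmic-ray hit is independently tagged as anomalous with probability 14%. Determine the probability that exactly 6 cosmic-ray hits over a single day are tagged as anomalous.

Thinning: the cosmic-ray hits that are tagged as anomalous themselves form a Poisson process with rate 0.14 × 0.65 = 0.091 per hour.
Over the interval, μ = 0.091 × 24 = 2.184 (a day = 24 hours).
P(N = 6) = e^(−2.184) · 2.184^6/6! ≈ 0.0170.

0.0170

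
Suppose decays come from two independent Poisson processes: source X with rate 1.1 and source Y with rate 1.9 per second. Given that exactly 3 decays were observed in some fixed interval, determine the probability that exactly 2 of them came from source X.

Given the total, each event is independently from source X with probability p = λ_X/(λ_X+λ_Y) = 1.1/3 ≈ 0.3667.
So K ~ Binomial(3, 1.1/3): P(K = 2) = C(3,2) · (1.1/3)^2 · (1.9/3)^1 ≈ 0.2554.

0.2554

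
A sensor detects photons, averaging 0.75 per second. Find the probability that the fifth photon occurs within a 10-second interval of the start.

Over the interval, μ = 0.75 × 10 = 7.5 (a 10-second interval = 10 seconds).
The fifth arrival falls in the interval iff at least 5 events occur there: P(S_5 ≤ t) = P(N ≥ 5) = 1 − P(N ≤ 4) ≈ 0.8679.

0.8679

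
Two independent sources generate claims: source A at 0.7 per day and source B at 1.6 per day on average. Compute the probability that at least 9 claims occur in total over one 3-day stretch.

Independent Poisson processes superpose: combined rate λ = 0.7 + 1.6 = 2.3 per day.
Over the interval, μ = 2.3 × 3 = 6.9 (a 3-day stretch = 3 days).
P(N ≥ 9) = 1 − P(N ≤ 8) ≈ 0.2580.

0.2580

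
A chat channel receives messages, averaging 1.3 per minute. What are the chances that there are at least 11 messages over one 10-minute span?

Over the interval, μ = 1.3 × 10 = 13 (a 10-minute span = 10 minutes).
P(N ≥ 11) = 1 − P(N ≤ 10) = 1 − Σ_{j=0}^{10} e^(−μ) μ^j/j! ≈ 0.7483.

0.7483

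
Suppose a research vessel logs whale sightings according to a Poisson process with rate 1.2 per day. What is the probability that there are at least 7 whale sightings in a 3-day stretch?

0.0733

Over the interval, μ = 1.2 × 3 = 3.6 (a 3-day stretch = 3 days).
P(N ≥ 7) = 1 − P(N ≤ 6) = 1 − Σ_{j=0}^{6} e^(−μ) μ^j/j! ≈ 0.0733.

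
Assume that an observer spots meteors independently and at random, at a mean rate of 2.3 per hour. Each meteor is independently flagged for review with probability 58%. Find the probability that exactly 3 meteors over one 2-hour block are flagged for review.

0.2196

Thinning: the meteors that are flagged for review themselves form a Poisson process with rate 0.58 × 2.3 = 1.334 per hour.
Over the interval, μ = 1.334 × 2 = 2.668 (a 2-hour block = 2 hours).
P(N = 3) = e^(−2.668) · 2.668^3/3! ≈ 0.2196.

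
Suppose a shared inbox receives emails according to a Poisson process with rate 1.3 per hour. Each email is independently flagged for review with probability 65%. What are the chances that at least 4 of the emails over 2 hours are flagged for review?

0.0917

Thinning: the emails that are flagged for review themselves form a Poisson process with rate 0.65 × 1.3 = 0.845 per hour.
Over the interval, μ = 0.845 × 2 = 1.69 (2 hours).
P(N ≥ 4) = 1 − P(N ≤ 3) ≈ 0.0917.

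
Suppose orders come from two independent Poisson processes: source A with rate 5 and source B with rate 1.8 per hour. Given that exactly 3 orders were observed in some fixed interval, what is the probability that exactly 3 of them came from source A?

Given the total, each event is independently from source A with probability p = λ_A/(λ_A+λ_B) = 5/6.8 ≈ 0.7353.
So K ~ Binomial(3, 5/6.8): P(K = 3) = C(3,3) · (5/6.8)^3 · (1.8/6.8)^0 ≈ 0.3975.

0.3975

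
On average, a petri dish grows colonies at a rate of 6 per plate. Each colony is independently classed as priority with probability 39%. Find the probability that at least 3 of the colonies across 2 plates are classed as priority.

Thinning: the colonies that are classed as priority themselves form a Poisson process with rate 0.39 × 6 = 2.34 per plate.
Over the interval, μ = 2.34 × 2 = 4.68 (2 plates).
P(N ≥ 3) = 1 − P(N ≤ 2) ≈ 0.8457.

0.8457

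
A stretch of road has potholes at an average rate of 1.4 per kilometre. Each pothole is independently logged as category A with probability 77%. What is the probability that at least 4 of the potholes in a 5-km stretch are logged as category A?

Thinning: the potholes that are logged as category A themselves form a Poisson process with rate 0.77 × 1.4 = 1.078 per kilometre.
Over the interval, μ = 1.078 × 5 = 5.39 (a 5-km stretch = 5 kilometres).
P(N ≥ 4) = 1 − P(N ≤ 3) ≈ 0.7855.

0.7855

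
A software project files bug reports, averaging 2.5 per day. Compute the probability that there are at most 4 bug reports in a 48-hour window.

Over the interval, μ = 2.5 × 2 = 5 (a 48-hour window = 2 days).
P(N ≤ 4) = Σ_{j=0}^{4} e^(−μ) μ^j/j! ≈ 0.4405.

0.4405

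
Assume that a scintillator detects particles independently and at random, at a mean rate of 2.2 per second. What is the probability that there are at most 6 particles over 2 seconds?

0.8436

Over the interval, μ = 2.2 × 2 = 4.4 (2 seconds).
P(N ≤ 6) = Σ_{j=0}^{6} e^(−μ) μ^j/j! ≈ 0.8436.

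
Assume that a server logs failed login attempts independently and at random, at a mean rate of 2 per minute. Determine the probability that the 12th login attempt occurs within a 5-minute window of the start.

Over the interval, μ = 2 × 5 = 10 (a 5-minute window = 5 minutes).
The 12th arrival falls in the interval iff at least 12 events occur there: P(S_12 ≤ t) = P(N ≥ 12) = 1 − P(N ≤ 11) ≈ 0.3032.

0.3032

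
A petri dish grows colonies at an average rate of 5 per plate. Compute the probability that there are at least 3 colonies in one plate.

0.8753

With mean μ = 5 per plate,
P(N ≥ 3) = 1 − P(N ≤ 2) = 1 − Σ_{j=0}^{2} e^(−μ) μ^j/j! ≈ 0.8753.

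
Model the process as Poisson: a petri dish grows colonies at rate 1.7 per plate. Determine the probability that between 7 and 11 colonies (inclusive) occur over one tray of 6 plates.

Over the interval, μ = 1.7 × 6 = 10.2 (a tray of 6 plates = 6 plates).
P(7 ≤ N ≤ 11) = Σ_{j=7}^{11} e^(−10.2) · 10.2^j/j! ≈ 0.5558.

0.5558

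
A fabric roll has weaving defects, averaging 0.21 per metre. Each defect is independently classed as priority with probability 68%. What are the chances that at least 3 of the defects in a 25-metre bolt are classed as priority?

0.6919

Thinning: the defects that are classed as priority themselves form a Poisson process with rate 0.68 × 0.21 = 0.1428 per metre.
Over the interval, μ = 0.1428 × 25 = 3.57 (a 25-metre bolt = 25 metres).
P(N ≥ 3) = 1 − P(N ≤ 2) ≈ 0.6919.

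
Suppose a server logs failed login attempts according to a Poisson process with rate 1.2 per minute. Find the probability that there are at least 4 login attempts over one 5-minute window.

0.8488

Over the interval, μ = 1.2 × 5 = 6 (a 5-minute window = 5 minutes).
P(N ≥ 4) = 1 − P(N ≤ 3) = 1 − Σ_{j=0}^{3} e^(−μ) μ^j/j! ≈ 0.8488.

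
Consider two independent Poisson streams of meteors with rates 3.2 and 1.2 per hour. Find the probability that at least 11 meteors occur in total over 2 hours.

Independent Poisson processes superpose: combined rate λ = 3.2 + 1.2 = 4.4 per hour.
Over the interval, μ = 4.4 × 2 = 8.8 (2 hours).
P(N ≥ 11) = 1 − P(N ≤ 10) ≈ 0.2706.

0.2706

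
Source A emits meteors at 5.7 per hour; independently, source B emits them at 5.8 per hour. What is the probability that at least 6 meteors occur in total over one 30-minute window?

0.5134

Independent Poisson processes superpose: combined rate λ = 5.7 + 5.8 = 11.5 per hour.
Over the interval, μ = 11.5 × 0.5 = 5.75 (a 30-minute window = 0.5 hours).
P(N ≥ 6) = 1 − P(N ≤ 5) ≈ 0.5134.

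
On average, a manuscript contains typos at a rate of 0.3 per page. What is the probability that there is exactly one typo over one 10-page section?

0.1494

Over the interval, μ = 0.3 × 10 = 3 (a 10-page section = 10 pages).
P(N = 1) = e^(−μ) μ^1/1! = e^(−3) · 3^1/1 ≈ 0.1494.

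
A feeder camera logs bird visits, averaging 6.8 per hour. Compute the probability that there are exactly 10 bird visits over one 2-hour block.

Over the interval, μ = 6.8 × 2 = 13.6 (a 2-hour block = 2 hours).
P(N = 10) = e^(−μ) μ^10/10! = e^(−13.6) · 13.6^10/3628800 ≈ 0.0740.

0.0740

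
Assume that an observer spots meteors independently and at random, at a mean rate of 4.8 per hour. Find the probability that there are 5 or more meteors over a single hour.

0.5237

With mean μ = 4.8 per hour,
P(N ≥ 5) = 1 − P(N ≤ 4) = 1 − Σ_{j=0}^{4} e^(−μ) μ^j/j! ≈ 0.5237.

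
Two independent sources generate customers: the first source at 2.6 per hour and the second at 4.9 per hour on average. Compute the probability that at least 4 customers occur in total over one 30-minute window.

Independent Poisson processes superpose: combined rate λ = 2.6 + 4.9 = 7.5 per hour.
Over the interval, μ = 7.5 × 0.5 = 3.75 (a 30-minute window = 0.5 hours).
P(N ≥ 4) = 1 − P(N ≤ 3) ≈ 0.5162.

0.5162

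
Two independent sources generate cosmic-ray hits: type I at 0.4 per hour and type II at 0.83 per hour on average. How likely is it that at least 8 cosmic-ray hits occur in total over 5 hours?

0.2769

Independent Poisson processes superpose: combined rate λ = 0.4 + 0.83 = 1.23 per hour.
Over the interval, μ = 1.23 × 5 = 6.15 (5 hours).
P(N ≥ 8) = 1 − P(N ≤ 7) ≈ 0.2769.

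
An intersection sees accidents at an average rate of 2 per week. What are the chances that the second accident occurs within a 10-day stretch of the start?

Over the interval, μ = 2 × 10/7 ≈ 2.85714 (a 10-day stretch = 10/7 weeks).
The second arrival falls in the interval iff at least 2 events occur there: P(S_2 ≤ t) = P(N ≥ 2) = 1 − P(N ≤ 1) ≈ 0.7785.

0.7785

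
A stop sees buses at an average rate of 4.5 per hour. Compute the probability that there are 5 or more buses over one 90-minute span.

0.8030

Over the interval, μ = 4.5 × 1.5 = 6.75 (a 90-minute span = 1.5 hours).
P(N ≥ 5) = 1 − P(N ≤ 4) = 1 − Σ_{j=0}^{4} e^(−μ) μ^j/j! ≈ 0.8030.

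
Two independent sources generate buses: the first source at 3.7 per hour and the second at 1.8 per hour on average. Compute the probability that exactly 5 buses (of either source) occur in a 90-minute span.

0.0832

Independent Poisson processes superpose: combined rate λ = 3.7 + 1.8 = 5.5 per hour.
Over the interval, μ = 5.5 × 1.5 = 8.25 (a 90-minute span = 1.5 hours).
P(N = 5) = e^(−8.25) · 8.25^5/5! ≈ 0.0832.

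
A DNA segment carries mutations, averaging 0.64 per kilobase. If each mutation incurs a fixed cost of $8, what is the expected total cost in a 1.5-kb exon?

$7.68

E[N] = 0.64 × 1.5 = 0.96 (a 1.5-kb exon = 1.5 kilobases); E[cost] = 0.96 × $8 = $7.68.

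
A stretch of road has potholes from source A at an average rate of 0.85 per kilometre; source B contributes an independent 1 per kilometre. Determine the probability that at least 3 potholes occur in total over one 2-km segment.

0.7146

Independent Poisson processes superpose: combined rate λ = 0.85 + 1 = 1.85 per kilometre.
Over the interval, μ = 1.85 × 2 = 3.7 (a 2-km segment = 2 kilometres).
P(N ≥ 3) = 1 − P(N ≤ 2) ≈ 0.7146.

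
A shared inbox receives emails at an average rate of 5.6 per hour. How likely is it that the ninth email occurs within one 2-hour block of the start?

Over the interval, μ = 5.6 × 2 = 11.2 (a 2-hour block = 2 hours).
The ninth arrival falls in the interval iff at least 9 events occur there: P(S_9 ≤ t) = P(N ≥ 9) = 1 − P(N ≤ 8) ≈ 0.7853.

0.7853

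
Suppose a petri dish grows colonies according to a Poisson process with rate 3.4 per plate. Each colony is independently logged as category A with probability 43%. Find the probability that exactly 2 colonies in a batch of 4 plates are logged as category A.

Thinning: the colonies that are logged as category A themselves form a Poisson process with rate 0.43 × 3.4 = 1.462 per plate.
Over the interval, μ = 1.462 × 4 = 5.848 (a batch of 4 plates = 4 plates).
P(N = 2) = e^(−5.848) · 5.848^2/2! ≈ 0.0493.

0.0493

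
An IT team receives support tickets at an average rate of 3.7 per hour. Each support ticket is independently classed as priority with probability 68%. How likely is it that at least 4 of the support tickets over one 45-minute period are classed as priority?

0.1231

Thinning: the support tickets that are classed as priority themselves form a Poisson process with rate 0.68 × 3.7 = 2.516 per hour.
Over the interval, μ = 2.516 × 0.75 = 1.887 (a 45-minute period = 0.75 hours).
P(N ≥ 4) = 1 − P(N ≤ 3) ≈ 0.1231.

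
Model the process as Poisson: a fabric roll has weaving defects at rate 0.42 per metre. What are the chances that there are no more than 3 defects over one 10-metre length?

0.3954

Over the interval, μ = 0.42 × 10 = 4.2 (a 10-metre length = 10 metres).
P(N ≤ 3) = Σ_{j=0}^{3} e^(−μ) μ^j/j! ≈ 0.3954.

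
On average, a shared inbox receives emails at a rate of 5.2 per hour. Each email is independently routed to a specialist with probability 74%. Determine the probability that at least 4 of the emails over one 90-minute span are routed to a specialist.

Thinning: the emails that are routed to a specialist themselves form a Poisson process with rate 0.74 × 5.2 = 3.848 per hour.
Over the interval, μ = 3.848 × 1.5 = 5.772 (a 90-minute span = 1.5 hours).
P(N ≥ 4) = 1 − P(N ≤ 3) ≈ 0.8273.

0.8273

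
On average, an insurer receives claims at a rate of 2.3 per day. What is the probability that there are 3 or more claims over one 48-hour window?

Over the interval, μ = 2.3 × 2 = 4.6 (a 48-hour window = 2 days).
P(N ≥ 3) = 1 − P(N ≤ 2) = 1 − Σ_{j=0}^{2} e^(−μ) μ^j/j! ≈ 0.8374.

0.8374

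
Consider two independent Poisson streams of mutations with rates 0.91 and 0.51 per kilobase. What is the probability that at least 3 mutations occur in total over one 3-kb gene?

0.7976

Independent Poisson processes superpose: combined rate λ = 0.91 + 0.51 = 1.42 per kilobase.
Over the interval, μ = 1.42 × 3 = 4.26 (a 3-kb gene = 3 kilobases).
P(N ≥ 3) = 1 − P(N ≤ 2) ≈ 0.7976.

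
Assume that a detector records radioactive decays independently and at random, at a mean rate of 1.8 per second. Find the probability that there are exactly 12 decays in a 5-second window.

Over the interval, μ = 1.8 × 5 = 9 (a 5-second window = 5 seconds).
P(N = 12) = e^(−μ) μ^12/12! = e^(−9) · 9^12/479001600 ≈ 0.0728.

0.0728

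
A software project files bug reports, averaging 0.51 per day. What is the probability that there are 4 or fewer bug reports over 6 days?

Over the interval, μ = 0.51 × 6 = 3.06 (6 days).
P(N ≤ 4) = Σ_{j=0}^{4} e^(−μ) μ^j/j! ≈ 0.8051.

0.8051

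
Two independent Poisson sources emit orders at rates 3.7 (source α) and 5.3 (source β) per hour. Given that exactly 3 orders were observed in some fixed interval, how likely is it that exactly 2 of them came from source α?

Given the total, each event is independently from source α with probability p = λ_α/(λ_α+λ_β) = 3.7/9 ≈ 0.4111.
So K ~ Binomial(3, 3.7/9): P(K = 2) = C(3,2) · (3.7/9)^2 · (5.3/9)^1 ≈ 0.2986.

0.2986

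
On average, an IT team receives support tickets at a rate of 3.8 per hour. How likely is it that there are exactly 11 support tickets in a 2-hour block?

Over the interval, μ = 3.8 × 2 = 7.6 (a 2-hour block = 2 hours).
P(N = 11) = e^(−μ) μ^11/11! = e^(−7.6) · 7.6^11/39916800 ≈ 0.0613.

0.0613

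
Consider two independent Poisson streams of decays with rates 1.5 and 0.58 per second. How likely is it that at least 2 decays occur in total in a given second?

Independent Poisson processes superpose: combined rate λ = 1.5 + 0.58 = 2.08 per second.
So μ = 2.08.
P(N ≥ 2) = 1 − P(N ≤ 1) ≈ 0.6152.

0.6152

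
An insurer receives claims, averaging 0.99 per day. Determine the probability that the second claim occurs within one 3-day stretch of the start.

0.7963

Over the interval, μ = 0.99 × 3 = 2.97 (a 3-day stretch = 3 days).
The second arrival falls in the interval iff at least 2 events occur there: P(S_2 ≤ t) = P(N ≥ 2) = 1 − P(N ≤ 1) ≈ 0.7963.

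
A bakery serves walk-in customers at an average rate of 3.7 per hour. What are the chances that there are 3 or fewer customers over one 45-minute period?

Over the interval, μ = 3.7 × 0.75 = 2.775 (a 45-minute period = 0.75 hours).
P(N ≤ 3) = Σ_{j=0}^{3} e^(−μ) μ^j/j! ≈ 0.6975.

0.6975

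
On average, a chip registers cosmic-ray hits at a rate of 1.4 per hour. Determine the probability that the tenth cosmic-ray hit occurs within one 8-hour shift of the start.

Over the interval, μ = 1.4 × 8 = 11.2 (an 8-hour shift = 8 hours).
The tenth arrival falls in the interval iff at least 10 events occur there: P(S_10 ≤ t) = P(N ≥ 10) = 1 − P(N ≤ 9) ≈ 0.6808.

0.6808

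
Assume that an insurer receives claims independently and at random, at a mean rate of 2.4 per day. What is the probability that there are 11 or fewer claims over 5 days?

Over the interval, μ = 2.4 × 5 = 12 (5 days).
P(N ≤ 11) = Σ_{j=0}^{11} e^(−μ) μ^j/j! ≈ 0.4616.

0.4616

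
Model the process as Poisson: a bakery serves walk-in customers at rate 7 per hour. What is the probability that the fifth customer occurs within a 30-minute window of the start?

Over the interval, μ = 7 × 0.5 = 3.5 (a 30-minute window = 0.5 hours).
The fifth arrival falls in the interval iff at least 5 events occur there: P(S_5 ≤ t) = P(N ≥ 5) = 1 − P(N ≤ 4) ≈ 0.2746.

0.2746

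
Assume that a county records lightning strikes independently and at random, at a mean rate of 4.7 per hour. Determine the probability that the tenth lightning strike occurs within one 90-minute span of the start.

Over the interval, μ = 4.7 × 1.5 = 7.05 (a 90-minute span = 1.5 hours).
The tenth arrival falls in the interval iff at least 10 events occur there: P(S_10 ≤ t) = P(N ≥ 10) = 1 − P(N ≤ 9) ≈ 0.1746.

0.1746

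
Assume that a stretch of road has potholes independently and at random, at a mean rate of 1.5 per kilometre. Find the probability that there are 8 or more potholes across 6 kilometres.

Over the interval, μ = 1.5 × 6 = 9 (6 kilometres).
P(N ≥ 8) = 1 − P(N ≤ 7) = 1 − Σ_{j=0}^{7} e^(−μ) μ^j/j! ≈ 0.6761.

0.6761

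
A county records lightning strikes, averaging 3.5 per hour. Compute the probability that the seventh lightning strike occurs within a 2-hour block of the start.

Over the interval, μ = 3.5 × 2 = 7 (a 2-hour block = 2 hours).
The seventh arrival falls in the interval iff at least 7 events occur there: P(S_7 ≤ t) = P(N ≥ 7) = 1 − P(N ≤ 6) ≈ 0.5503.

0.5503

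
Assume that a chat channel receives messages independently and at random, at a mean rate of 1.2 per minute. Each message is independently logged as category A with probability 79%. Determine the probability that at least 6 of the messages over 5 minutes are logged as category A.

Thinning: the messages that are logged as category A themselves form a Poisson process with rate 0.79 × 1.2 = 0.948 per minute.
Over the interval, μ = 0.948 × 5 = 4.74 (5 minutes).
P(N ≥ 6) = 1 − P(N ≤ 5) ≈ 0.3385.

0.3385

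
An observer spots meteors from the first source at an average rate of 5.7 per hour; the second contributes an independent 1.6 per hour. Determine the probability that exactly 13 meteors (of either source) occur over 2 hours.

Independent Poisson processes superpose: combined rate λ = 5.7 + 1.6 = 7.3 per hour.
Over the interval, μ = 7.3 × 2 = 14.6 (2 hours).
P(N = 13) = e^(−14.6) · 14.6^13/13! ≈ 0.1004.

0.1004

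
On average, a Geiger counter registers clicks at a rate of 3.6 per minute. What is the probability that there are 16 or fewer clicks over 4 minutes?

Over the interval, μ = 3.6 × 4 = 14.4 (4 minutes).
P(N ≤ 16) = Σ_{j=0}^{16} e^(−μ) μ^j/j! ≈ 0.7204.

0.7204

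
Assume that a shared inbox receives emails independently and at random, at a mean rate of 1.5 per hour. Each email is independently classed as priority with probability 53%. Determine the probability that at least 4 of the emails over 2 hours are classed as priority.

0.0774

Thinning: the emails that are classed as priority themselves form a Poisson process with rate 0.53 × 1.5 = 0.795 per hour.
Over the interval, μ = 0.795 × 2 = 1.59 (2 hours).
P(N ≥ 4) = 1 − P(N ≤ 3) ≈ 0.0774.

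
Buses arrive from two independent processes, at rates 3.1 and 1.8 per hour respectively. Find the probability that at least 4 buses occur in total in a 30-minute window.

0.2318

Independent Poisson processes superpose: combined rate λ = 3.1 + 1.8 = 4.9 per hour.
Over the interval, μ = 4.9 × 0.5 = 2.45 (a 30-minute window = 0.5 hours).
P(N ≥ 4) = 1 − P(N ≤ 3) ≈ 0.2318.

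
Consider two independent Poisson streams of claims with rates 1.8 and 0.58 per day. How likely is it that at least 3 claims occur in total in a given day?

0.4251

Independent Poisson processes superpose: combined rate λ = 1.8 + 0.58 = 2.38 per day.
So μ = 2.38.
P(N ≥ 3) = 1 − P(N ≤ 2) ≈ 0.4251.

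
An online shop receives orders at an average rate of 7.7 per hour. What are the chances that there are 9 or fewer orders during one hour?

With mean μ = 7.7 per hour,
P(N ≤ 9) = Σ_{j=0}^{9} e^(−μ) μ^j/j! ≈ 0.7531.

0.7531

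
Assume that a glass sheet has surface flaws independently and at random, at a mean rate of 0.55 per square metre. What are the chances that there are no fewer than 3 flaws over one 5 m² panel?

Over the interval, μ = 0.55 × 5 = 2.75 (a 5 m² panel = 5 square metres).
P(N ≥ 3) = 1 − P(N ≤ 2) = 1 − Σ_{j=0}^{2} e^(−μ) μ^j/j! ≈ 0.5185.

0.5185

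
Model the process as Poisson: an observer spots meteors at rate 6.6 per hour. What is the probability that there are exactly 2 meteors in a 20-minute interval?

0.2681

Over the interval, μ = 6.6 × 1/3 = 2.2 (a 20-minute interval = 1/3 hours).
P(N = 2) = e^(−μ) μ^2/2! = e^(−2.2) · 2.2^2/2 ≈ 0.2681.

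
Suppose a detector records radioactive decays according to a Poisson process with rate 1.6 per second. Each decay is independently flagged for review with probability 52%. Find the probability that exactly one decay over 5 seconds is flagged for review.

Thinning: the decays that are flagged for review themselves form a Poisson process with rate 0.52 × 1.6 = 0.832 per second.
Over the interval, μ = 0.832 × 5 = 4.16 (5 seconds).
P(N = 1) = e^(−4.16) · 4.16^1/1! ≈ 0.0649.

0.0649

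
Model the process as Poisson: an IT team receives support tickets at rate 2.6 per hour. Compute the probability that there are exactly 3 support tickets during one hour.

With mean μ = 2.6 per hour,
P(N = 3) = e^(−μ) μ^3/3! = e^(−2.6) · 2.6^3/6 ≈ 0.2176.

0.2176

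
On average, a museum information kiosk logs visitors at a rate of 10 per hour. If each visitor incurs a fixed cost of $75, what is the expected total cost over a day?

$18000

E[N] = 10 × 24 = 240 (a day = 24 hours); E[cost] = 240 × $75 = $18000.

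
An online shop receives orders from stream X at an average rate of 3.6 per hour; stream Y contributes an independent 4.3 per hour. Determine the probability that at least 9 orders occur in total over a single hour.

Independent Poisson processes superpose: combined rate λ = 3.6 + 4.3 = 7.9 per hour.
So μ = 7.9.
P(N ≥ 9) = 1 − P(N ≤ 8) ≈ 0.3935.

0.3935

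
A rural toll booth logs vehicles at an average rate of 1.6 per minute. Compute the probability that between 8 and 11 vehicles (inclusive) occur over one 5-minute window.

Over the interval, μ = 1.6 × 5 = 8 (a 5-minute window = 5 minutes).
P(8 ≤ N ≤ 11) = Σ_{j=8}^{11} e^(−8) · 8^j/j! ≈ 0.4351.

0.4351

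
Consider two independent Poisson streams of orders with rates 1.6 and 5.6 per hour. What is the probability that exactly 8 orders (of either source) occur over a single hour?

0.1337

Independent Poisson processes superpose: combined rate λ = 1.6 + 5.6 = 7.2 per hour.
So μ = 7.2.
P(N = 8) = e^(−7.2) · 7.2^8/8! ≈ 0.1337.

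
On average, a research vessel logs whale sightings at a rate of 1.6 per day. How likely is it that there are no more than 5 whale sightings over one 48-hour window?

Over the interval, μ = 1.6 × 2 = 3.2 (a 48-hour window = 2 days).
P(N ≤ 5) = Σ_{j=0}^{5} e^(−μ) μ^j/j! ≈ 0.8946.

0.8946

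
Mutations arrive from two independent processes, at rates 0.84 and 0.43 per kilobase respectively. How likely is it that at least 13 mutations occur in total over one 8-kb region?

Independent Poisson processes superpose: combined rate λ = 0.84 + 0.43 = 1.27 per kilobase.
Over the interval, μ = 1.27 × 8 = 10.16 (an 8-kb region = 8 kilobases).
P(N ≥ 13) = 1 − P(N ≤ 12) ≈ 0.2238.

0.2238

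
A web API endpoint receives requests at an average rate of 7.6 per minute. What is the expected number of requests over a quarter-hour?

E[N] = λt = 7.6 × 15 = 114 (a quarter-hour = 15 minutes).

114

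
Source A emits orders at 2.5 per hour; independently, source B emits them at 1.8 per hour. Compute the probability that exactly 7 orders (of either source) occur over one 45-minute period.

0.0286

Independent Poisson processes superpose: combined rate λ = 2.5 + 1.8 = 4.3 per hour.
Over the interval, μ = 4.3 × 0.75 = 3.225 (a 45-minute period = 0.75 hours).
P(N = 7) = e^(−3.225) · 3.225^7/7! ≈ 0.0286.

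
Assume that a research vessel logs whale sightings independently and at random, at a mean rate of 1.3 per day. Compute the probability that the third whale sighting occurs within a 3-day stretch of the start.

0.7469

Over the interval, μ = 1.3 × 3 = 3.9 (a 3-day stretch = 3 days).
The third arrival falls in the interval iff at least 3 events occur there: P(S_3 ≤ t) = P(N ≥ 3) = 1 − P(N ≤ 2) ≈ 0.7469.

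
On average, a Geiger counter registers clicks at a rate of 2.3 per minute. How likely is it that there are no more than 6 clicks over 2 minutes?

0.8180

Over the interval, μ = 2.3 × 2 = 4.6 (2 minutes).
P(N ≤ 6) = Σ_{j=0}^{6} e^(−μ) μ^j/j! ≈ 0.8180.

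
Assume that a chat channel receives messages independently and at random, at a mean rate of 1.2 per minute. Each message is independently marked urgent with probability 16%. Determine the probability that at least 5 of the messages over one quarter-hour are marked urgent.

0.1650

Thinning: the messages that are marked urgent themselves form a Poisson process with rate 0.16 × 1.2 = 0.192 per minute.
Over the interval, μ = 0.192 × 15 = 2.88 (a quarter-hour = 15 minutes).
P(N ≥ 5) = 1 − P(N ≤ 4) ≈ 0.1650.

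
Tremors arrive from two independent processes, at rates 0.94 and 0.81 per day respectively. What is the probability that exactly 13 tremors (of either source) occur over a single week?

Independent Poisson processes superpose: combined rate λ = 0.94 + 0.81 = 1.75 per day.
Over the interval, μ = 1.75 × 7 = 12.25 (a week = 7 days).
P(N = 13) = e^(−12.25) · 12.25^13/13! ≈ 0.1075.

0.1075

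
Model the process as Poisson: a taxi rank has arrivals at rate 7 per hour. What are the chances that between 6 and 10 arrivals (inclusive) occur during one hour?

0.6008

With mean μ = 7 per hour,
P(6 ≤ N ≤ 10) = Σ_{j=6}^{10} e^(−7) · 7^j/j! ≈ 0.6008.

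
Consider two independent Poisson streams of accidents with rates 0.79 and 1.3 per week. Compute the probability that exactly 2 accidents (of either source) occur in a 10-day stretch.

0.2251

Independent Poisson processes superpose: combined rate λ = 0.79 + 1.3 = 2.09 per week.
Over the interval, μ = 2.09 × 10/7 ≈ 2.98571 (a 10-day stretch = 10/7 weeks).
P(N = 2) = e^(−2.98571) · 2.98571^2/2! ≈ 0.2251.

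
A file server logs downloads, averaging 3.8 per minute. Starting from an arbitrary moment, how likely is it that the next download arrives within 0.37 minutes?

0.7549

Inter-arrival times are exponential with rate λ = 3.8 per minute.
P(T ≤ 0.37) = 1 − e^(−λt) = 1 − e^(−3.8 × 0.37) = 1 − e^(−1.406) ≈ 0.7549.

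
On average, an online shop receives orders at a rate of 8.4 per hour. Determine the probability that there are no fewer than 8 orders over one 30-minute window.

0.0639

Over the interval, μ = 8.4 × 0.5 = 4.2 (a 30-minute window = 0.5 hours).
P(N ≥ 8) = 1 − P(N ≤ 7) = 1 − Σ_{j=0}^{7} e^(−μ) μ^j/j! ≈ 0.0639.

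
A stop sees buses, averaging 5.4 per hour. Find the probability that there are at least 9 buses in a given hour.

With mean μ = 5.4 per hour,
P(N ≥ 9) = 1 − P(N ≤ 8) = 1 − Σ_{j=0}^{8} e^(−μ) μ^j/j! ≈ 0.0973.

0.0973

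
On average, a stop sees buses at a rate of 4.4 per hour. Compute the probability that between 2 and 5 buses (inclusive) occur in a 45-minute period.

0.7243

Over the interval, μ = 4.4 × 0.75 = 3.3 (a 45-minute period = 0.75 hours).
P(2 ≤ N ≤ 5) = Σ_{j=2}^{5} e^(−3.3) · 3.3^j/j! ≈ 0.7243.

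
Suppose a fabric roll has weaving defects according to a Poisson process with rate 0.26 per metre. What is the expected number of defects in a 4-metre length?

E[N] = λt = 0.26 × 4 = 1.04 (a 4-metre length = 4 metres).

1.04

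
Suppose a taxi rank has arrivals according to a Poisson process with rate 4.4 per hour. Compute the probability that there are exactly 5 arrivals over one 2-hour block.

Over the interval, μ = 4.4 × 2 = 8.8 (a 2-hour block = 2 hours).
P(N = 5) = e^(−μ) μ^5/5! = e^(−8.8) · 8.8^5/120 ≈ 0.0663.

0.0663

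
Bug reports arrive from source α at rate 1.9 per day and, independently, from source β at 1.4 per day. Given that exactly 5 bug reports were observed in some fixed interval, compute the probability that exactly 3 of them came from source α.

0.3435

Given the total, each event is independently from source α with probability p = λ_α/(λ_α+λ_β) = 1.9/3.3 ≈ 0.5758.
So K ~ Binomial(5, 1.9/3.3): P(K = 3) = C(5,3) · (1.9/3.3)^3 · (1.4/3.3)^2 ≈ 0.3435.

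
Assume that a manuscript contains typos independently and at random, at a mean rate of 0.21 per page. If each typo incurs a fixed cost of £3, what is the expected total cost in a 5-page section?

£3.15

E[N] = 0.21 × 5 = 1.05 (a 5-page section = 5 pages); E[cost] = 1.05 × £3 = £3.15.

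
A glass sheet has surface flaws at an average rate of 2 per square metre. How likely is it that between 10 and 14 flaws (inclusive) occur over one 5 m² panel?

Over the interval, μ = 2 × 5 = 10 (a 5 m² panel = 5 square metres).
P(10 ≤ N ≤ 14) = Σ_{j=10}^{14} e^(−10) · 10^j/j! ≈ 0.4586.

0.4586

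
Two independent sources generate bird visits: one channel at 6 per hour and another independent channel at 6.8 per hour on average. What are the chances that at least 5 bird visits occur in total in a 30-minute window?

0.7649

Independent Poisson processes superpose: combined rate λ = 6 + 6.8 = 12.8 per hour.
Over the interval, μ = 12.8 × 0.5 = 6.4 (a 30-minute window = 0.5 hours).
P(N ≥ 5) = 1 − P(N ≤ 4) ≈ 0.7649.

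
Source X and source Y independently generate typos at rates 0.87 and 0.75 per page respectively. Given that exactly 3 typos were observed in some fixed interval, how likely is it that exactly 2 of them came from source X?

Given the total, each event is independently from source X with probability p = λ_X/(λ_X+λ_Y) = 0.87/1.62 ≈ 0.5370.
So K ~ Binomial(3, 0.87/1.62): P(K = 2) = C(3,2) · (0.87/1.62)^2 · (0.75/1.62)^1 ≈ 0.4006.

0.4006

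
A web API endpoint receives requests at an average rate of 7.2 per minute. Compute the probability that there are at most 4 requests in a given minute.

With mean μ = 7.2 per minute,
P(N ≤ 4) = Σ_{j=0}^{4} e^(−μ) μ^j/j! ≈ 0.1555.

0.1555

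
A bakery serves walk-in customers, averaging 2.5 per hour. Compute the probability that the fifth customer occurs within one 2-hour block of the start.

Over the interval, μ = 2.5 × 2 = 5 (a 2-hour block = 2 hours).
The fifth arrival falls in the interval iff at least 5 events occur there: P(S_5 ≤ t) = P(N ≥ 5) = 1 − P(N ≤ 4) ≈ 0.5595.

0.5595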